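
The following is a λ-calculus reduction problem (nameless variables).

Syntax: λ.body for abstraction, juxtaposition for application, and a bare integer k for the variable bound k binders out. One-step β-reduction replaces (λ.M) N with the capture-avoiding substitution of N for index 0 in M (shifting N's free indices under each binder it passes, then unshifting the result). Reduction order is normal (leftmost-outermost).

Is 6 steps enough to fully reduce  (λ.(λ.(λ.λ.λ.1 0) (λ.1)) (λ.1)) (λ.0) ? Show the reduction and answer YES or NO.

  start: (λ.(λ.(λ.λ.λ.1 0) (λ.1)) (λ.1)) (λ.0)
  step 1: (λ.(λ.λ.λ.1 0) (λ.1)) (λ.λ.0)
  step 2: (λ.λ.λ.1 0) (λ.λ.λ.0)
  step 3: λ.λ.1 0

Answer: YES — reaches normal form λ.λ.1 0 in 3 ≤ 6 steps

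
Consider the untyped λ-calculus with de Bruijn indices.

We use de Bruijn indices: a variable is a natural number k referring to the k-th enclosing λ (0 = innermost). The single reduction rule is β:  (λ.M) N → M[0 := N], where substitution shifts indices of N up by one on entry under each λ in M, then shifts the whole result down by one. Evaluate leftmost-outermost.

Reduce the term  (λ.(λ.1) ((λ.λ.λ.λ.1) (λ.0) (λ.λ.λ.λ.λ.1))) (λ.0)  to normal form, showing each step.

  start: (λ.(λ.1) ((λ.λ.λ.λ.1) (λ.0) (λ.λ.λ.λ.λ.1))) (λ.0)
  step 1: (λ.λ.0) ((λ.λ.λ.λ.1) (λ.0) (λ.λ.λ.λ.λ.1))
  step 2: λ.0

Answer: normal form = λ.0  (in 2 steps)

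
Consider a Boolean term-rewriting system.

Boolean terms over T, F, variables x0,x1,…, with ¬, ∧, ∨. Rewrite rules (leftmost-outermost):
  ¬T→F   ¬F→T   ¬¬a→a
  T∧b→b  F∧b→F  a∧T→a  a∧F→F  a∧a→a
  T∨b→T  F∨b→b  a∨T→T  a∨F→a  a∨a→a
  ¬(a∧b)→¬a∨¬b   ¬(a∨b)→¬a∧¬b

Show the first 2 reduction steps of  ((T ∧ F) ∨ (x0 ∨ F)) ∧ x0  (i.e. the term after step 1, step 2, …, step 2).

  start: ((T ∧ F) ∨ (x0 ∨ F)) ∧ x0
  →1  (F ∨ (x0 ∨ F)) ∧ x0
  →2  (x0 ∨ F) ∧ x0

Answer: after 2 steps: (x0 ∨ F) ∧ x0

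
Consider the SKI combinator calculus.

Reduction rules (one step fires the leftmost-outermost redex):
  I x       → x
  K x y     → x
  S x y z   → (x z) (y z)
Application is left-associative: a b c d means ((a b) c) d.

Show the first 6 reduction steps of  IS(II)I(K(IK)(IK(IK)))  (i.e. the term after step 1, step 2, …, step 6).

  start: IS(II)I(K(IK)(IK(IK)))
  →1  S(II)I(K(IK)(IK(IK)))
  →2  II(K(IK)(IK(IK)))(I(K(IK)(IK(IK))))
  →3  I(K(IK)(IK(IK)))(I(K(IK)(IK(IK))))
  →4  K(IK)(IK(IK))(I(K(IK)(IK(IK))))
  →5  IK(I(K(IK)(IK(IK))))
  →6  K(I(K(IK)(IK(IK))))

Answer: after 6 steps: K(I(K(IK)(IK(IK))))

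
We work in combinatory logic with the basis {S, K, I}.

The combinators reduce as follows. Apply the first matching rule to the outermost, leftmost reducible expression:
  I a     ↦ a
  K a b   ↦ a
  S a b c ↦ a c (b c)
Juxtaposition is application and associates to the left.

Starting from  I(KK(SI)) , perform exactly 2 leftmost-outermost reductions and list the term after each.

Answer: after 2 steps: K

Working:
  start: I(KK(SI))
  →1  KK(SI)
  →2  K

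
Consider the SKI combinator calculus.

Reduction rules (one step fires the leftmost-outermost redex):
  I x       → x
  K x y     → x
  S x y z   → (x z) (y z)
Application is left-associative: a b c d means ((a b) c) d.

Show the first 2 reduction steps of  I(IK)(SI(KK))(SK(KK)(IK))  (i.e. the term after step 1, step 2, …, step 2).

  start: I(IK)(SI(KK))(SK(KK)(IK))
  →1  IK(SI(KK))(SK(KK)(IK))
  →2  K(SI(KK))(SK(KK)(IK))

Answer: after 2 steps: K(SI(KK))(SK(KK)(IK))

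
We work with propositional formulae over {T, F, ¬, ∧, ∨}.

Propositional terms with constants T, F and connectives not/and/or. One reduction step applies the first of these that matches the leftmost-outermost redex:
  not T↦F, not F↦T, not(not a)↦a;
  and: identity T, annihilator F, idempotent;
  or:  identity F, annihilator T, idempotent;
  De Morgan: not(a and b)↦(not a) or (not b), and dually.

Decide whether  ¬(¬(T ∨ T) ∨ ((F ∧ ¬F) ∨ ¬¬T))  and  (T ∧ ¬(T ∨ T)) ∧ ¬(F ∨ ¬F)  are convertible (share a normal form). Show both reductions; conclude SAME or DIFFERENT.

Term A:
  start: ¬(¬(T ∨ T) ∨ ((F ∧ ¬F) ∨ ¬¬T))
  [1] ¬¬(T ∨ T) ∧ ¬((F ∧ ¬F) ∨ ¬¬T)
  [2] (T ∨ T) ∧ ¬((F ∧ ¬F) ∨ ¬¬T)
  [3] T ∧ ¬((F ∧ ¬F) ∨ ¬¬T)
  [4] ¬((F ∧ ¬F) ∨ ¬¬T)
  [5] ¬(F ∧ ¬F) ∧ ¬¬¬T
  [6] (¬F ∨ ¬¬F) ∧ ¬¬¬T
  [7] (T ∨ ¬¬F) ∧ ¬¬¬T
  [8] T ∧ ¬¬¬T
  [9] ¬¬¬T
  [10] ¬T
  [11] F

Term B:
  start: (T ∧ ¬(T ∨ T)) ∧ ¬(F ∨ ¬F)
  [1] ¬(T ∨ T) ∧ ¬(F ∨ ¬F)
  [2] (¬T ∧ ¬T) ∧ ¬(F ∨ ¬F)
  [3] ¬T ∧ ¬(F ∨ ¬F)
  [4] F ∧ ¬(F ∨ ¬F)
  [5] F

Answer: SAME — A ⇓ F, B ⇓ F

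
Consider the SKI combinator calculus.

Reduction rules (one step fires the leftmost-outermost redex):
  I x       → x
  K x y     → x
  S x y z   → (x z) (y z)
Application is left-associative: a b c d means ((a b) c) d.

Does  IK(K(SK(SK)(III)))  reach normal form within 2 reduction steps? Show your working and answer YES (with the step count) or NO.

  start: IK(K(SK(SK)(III)))
  [1] K(K(SK(SK)(III)))
  [2] K(K(K(III)(SK(III))))

Answer: NO — after 2 steps the term is K(K(K(III)(SK(III)))), not yet normal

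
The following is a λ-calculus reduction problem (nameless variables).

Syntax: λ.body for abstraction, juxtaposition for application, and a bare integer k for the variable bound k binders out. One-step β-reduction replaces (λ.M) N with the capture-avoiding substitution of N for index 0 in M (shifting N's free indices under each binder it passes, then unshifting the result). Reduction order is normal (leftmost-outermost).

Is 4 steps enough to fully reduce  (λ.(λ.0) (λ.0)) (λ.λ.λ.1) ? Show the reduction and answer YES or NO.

Answer: YES — reaches normal form λ.0 in 2 ≤ 4 steps

Working:
  start: (λ.(λ.0) (λ.0)) (λ.λ.λ.1)
  →1  (λ.0) (λ.0)
  →2  λ.0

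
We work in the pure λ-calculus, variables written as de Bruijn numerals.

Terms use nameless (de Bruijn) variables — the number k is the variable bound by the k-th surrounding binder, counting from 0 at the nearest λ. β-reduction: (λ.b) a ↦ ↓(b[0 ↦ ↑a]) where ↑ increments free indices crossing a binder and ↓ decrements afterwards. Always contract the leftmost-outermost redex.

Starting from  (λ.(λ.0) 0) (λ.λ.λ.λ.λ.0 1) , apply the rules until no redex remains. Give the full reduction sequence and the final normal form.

  start: (λ.(λ.0) 0) (λ.λ.λ.λ.λ.0 1)
  step 1: (λ.0) (λ.λ.λ.λ.λ.0 1)
  step 2: λ.λ.λ.λ.λ.0 1

Answer: normal form = λ.λ.λ.λ.λ.0 1  (in 2 steps)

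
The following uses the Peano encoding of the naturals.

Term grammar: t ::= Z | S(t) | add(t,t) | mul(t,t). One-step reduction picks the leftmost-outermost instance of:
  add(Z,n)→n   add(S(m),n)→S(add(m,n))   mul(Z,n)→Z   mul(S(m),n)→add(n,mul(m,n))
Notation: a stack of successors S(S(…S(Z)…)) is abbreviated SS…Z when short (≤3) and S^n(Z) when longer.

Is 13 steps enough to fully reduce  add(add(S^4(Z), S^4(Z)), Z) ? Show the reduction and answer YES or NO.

  start: add(add(S^4(Z), S^4(Z)), Z)
  →1  add(S(add(SSSZ, S^4(Z))), Z)
  →2  S(add(add(SSSZ, S^4(Z)), Z))
  →3  S(add(S(add(SSZ, S^4(Z))), Z))
  →4  S(S(add(add(SSZ, S^4(Z)), Z)))
  →5  S(S(add(S(add(SZ, S^4(Z))), Z)))
  →6  S(S(S(add(add(SZ, S^4(Z)), Z))))
  →7  S(S(S(add(S(add(Z, S^4(Z))), Z))))
  →8  S(S(S(S(add(add(Z, S^4(Z)), Z)))))
  →9  S(S(S(S(add(S^4(Z), Z)))))
  →10  S(S(S(S(S(add(SSSZ, Z))))))
  →11  S(S(S(S(S(S(add(SSZ, Z)))))))
  →12  S(S(S(S(S(S(S(add(SZ, Z))))))))
  →13  S(S(S(S(S(S(S(S(add(Z, Z)))))))))

Answer: NO — after 13 steps the term is S(S(S(S(S(S(S(S(add(Z, Z))))))))), not yet normal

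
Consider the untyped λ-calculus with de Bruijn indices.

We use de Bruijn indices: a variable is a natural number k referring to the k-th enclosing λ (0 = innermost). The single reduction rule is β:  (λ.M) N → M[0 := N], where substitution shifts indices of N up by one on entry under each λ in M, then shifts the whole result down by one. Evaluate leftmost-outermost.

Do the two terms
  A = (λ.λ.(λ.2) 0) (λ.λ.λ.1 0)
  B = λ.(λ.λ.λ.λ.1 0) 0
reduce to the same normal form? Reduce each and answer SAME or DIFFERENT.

Term A:
  start: (λ.λ.(λ.2) 0) (λ.λ.λ.1 0)
  step 1: λ.(λ.λ.λ.λ.1 0) 0
  step 2: λ.λ.λ.λ.1 0

Term B:
  start: λ.(λ.λ.λ.λ.1 0) 0
  step 1: λ.λ.λ.λ.1 0

Answer: SAME — A ⇓ λ.λ.λ.λ.1 0, B ⇓ λ.λ.λ.λ.1 0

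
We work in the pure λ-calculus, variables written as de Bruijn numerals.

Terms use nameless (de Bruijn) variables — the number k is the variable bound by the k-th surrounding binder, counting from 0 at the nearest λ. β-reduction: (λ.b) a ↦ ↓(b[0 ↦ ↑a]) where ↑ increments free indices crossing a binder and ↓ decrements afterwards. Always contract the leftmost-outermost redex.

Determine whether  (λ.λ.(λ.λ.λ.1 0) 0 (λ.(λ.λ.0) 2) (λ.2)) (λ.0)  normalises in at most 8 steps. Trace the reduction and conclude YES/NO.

Answer: YES — reaches normal form λ.λ.0 in 6 ≤ 8 steps

Reduction:
  start: (λ.λ.(λ.λ.λ.1 0) 0 (λ.(λ.λ.0) 2) (λ.2)) (λ.0)
  →1  λ.(λ.λ.λ.1 0) 0 (λ.(λ.λ.0) (λ.0)) (λ.λ.0)
  →2  λ.(λ.λ.1 0) (λ.(λ.λ.0) (λ.0)) (λ.λ.0)
  →3  λ.(λ.(λ.(λ.λ.0) (λ.0)) 0) (λ.λ.0)
  →4  λ.(λ.(λ.λ.0) (λ.0)) (λ.λ.0)
  →5  λ.(λ.λ.0) (λ.0)
  →6  λ.λ.0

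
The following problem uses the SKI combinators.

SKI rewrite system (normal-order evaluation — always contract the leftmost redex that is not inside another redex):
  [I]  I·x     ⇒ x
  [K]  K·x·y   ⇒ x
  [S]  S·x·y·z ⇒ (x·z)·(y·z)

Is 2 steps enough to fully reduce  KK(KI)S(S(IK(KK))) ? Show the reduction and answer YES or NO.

  start: KK(KI)S(S(IK(KK)))
  →1  KS(S(IK(KK)))
  →2  S

Answer: YES — reaches normal form S in 2 ≤ 2 steps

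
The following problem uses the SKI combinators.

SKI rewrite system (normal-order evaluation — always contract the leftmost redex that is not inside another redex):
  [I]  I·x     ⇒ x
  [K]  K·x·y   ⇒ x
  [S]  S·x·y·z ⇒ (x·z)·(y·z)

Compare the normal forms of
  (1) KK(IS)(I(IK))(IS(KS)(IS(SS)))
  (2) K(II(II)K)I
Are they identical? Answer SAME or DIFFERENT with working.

Term A:
  start: KK(IS)(I(IK))(IS(KS)(IS(SS)))
  →1  K(I(IK))(IS(KS)(IS(SS)))
  →2  I(IK)
  →3  IK
  →4  K

Term B:
  start: K(II(II)K)I
  →1  II(II)K
  →2  I(II)K
  →3  IIK
  →4  IK
  →5  K

Answer: SAME — A ⇓ K, B ⇓ K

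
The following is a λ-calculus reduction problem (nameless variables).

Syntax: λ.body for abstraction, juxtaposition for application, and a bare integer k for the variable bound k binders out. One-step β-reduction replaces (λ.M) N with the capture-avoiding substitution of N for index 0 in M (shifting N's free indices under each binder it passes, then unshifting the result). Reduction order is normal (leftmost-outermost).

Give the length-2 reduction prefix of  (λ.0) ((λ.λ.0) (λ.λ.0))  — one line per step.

Answer: after 2 steps: λ.0

Derivation:
  start: (λ.0) ((λ.λ.0) (λ.λ.0))
  [1] (λ.λ.0) (λ.λ.0)
  [2] λ.0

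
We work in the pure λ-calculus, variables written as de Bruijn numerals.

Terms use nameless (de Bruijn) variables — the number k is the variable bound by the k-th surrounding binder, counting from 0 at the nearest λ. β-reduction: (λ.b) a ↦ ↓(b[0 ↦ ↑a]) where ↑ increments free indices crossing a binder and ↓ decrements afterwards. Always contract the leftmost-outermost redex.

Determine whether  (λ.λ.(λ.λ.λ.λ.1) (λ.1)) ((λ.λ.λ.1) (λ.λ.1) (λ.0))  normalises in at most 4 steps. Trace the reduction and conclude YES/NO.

  start: (λ.λ.(λ.λ.λ.λ.1) (λ.1)) ((λ.λ.λ.1) (λ.λ.1) (λ.0))
  [1] λ.(λ.λ.λ.λ.1) (λ.1)
  [2] λ.λ.λ.λ.1

Answer: YES — reaches normal form λ.λ.λ.λ.1 in 2 ≤ 4 steps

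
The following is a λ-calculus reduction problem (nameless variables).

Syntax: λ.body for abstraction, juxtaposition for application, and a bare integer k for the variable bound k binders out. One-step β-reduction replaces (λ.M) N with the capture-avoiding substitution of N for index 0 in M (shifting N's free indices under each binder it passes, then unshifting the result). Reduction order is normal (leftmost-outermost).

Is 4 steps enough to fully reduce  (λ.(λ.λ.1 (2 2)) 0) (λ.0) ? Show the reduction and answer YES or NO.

  start: (λ.(λ.λ.1 (2 2)) 0) (λ.0)
  step 1: (λ.λ.1 ((λ.0) (λ.0))) (λ.0)
  step 2: λ.(λ.0) ((λ.0) (λ.0))
  step 3: λ.(λ.0) (λ.0)
  step 4: λ.λ.0

Answer: YES — reaches normal form λ.λ.0 in 4 ≤ 4 steps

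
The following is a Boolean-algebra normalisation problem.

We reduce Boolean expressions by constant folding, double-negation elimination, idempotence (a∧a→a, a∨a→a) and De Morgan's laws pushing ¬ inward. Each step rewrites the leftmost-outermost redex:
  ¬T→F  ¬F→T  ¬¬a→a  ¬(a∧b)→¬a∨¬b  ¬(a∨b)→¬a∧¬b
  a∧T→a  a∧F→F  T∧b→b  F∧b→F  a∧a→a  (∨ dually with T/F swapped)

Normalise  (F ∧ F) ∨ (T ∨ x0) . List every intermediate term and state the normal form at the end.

  start: (F ∧ F) ∨ (T ∨ x0)
  step 1: F ∨ (T ∨ x0)
  step 2: T ∨ x0
  step 3: T

Answer: normal form = T  (in 3 steps)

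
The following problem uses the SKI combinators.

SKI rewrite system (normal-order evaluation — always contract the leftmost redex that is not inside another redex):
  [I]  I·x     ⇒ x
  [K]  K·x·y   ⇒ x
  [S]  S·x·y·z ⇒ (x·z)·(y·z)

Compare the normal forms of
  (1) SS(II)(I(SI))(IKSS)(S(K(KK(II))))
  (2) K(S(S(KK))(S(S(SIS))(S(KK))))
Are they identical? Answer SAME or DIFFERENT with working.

Term A:
  start: SS(II)(I(SI))(IKSS)(S(K(KK(II))))
  →1  S(I(SI))(II(I(SI)))(IKSS)(S(K(KK(II))))
  →2  I(SI)(IKSS)(II(I(SI))(IKSS))(S(K(KK(II))))
  →3  SI(IKSS)(II(I(SI))(IKSS))(S(K(KK(II))))
  →4  I(II(I(SI))(IKSS))(IKSS(II(I(SI))(IKSS)))(S(K(KK(II))))
  →5  II(I(SI))(IKSS)(IKSS(II(I(SI))(IKSS)))(S(K(KK(II))))
  →6  I(I(SI))(IKSS)(IKSS(II(I(SI))(IKSS)))(S(K(KK(II))))
  →7  I(SI)(IKSS)(IKSS(II(I(SI))(IKSS)))(S(K(KK(II))))
  →8  SI(IKSS)(IKSS(II(I(SI))(IKSS)))(S(K(KK(II))))
  →9  I(IKSS(II(I(SI))(IKSS)))(IKSS(IKSS(II(I(SI))(IKSS))))(S(K(KK(II))))
  →10  IKSS(II(I(SI))(IKSS))(IKSS(IKSS(II(I(SI))(IKSS))))(S(K(KK(II))))
  →11  KSS(II(I(SI))(IKSS))(IKSS(IKSS(II(I(SI))(IKSS))))(S(K(KK(II))))
  →12  S(II(I(SI))(IKSS))(IKSS(IKSS(II(I(SI))(IKSS))))(S(K(KK(II))))
  →13  II(I(SI))(IKSS)(S(K(KK(II))))(IKSS(IKSS(II(I(SI))(IKSS)))(S(K(KK(II)))))
  →14  I(I(SI))(IKSS)(S(K(KK(II))))(IKSS(IKSS(II(I(SI))(IKSS)))(S(K(KK(II)))))
  →15  I(SI)(IKSS)(S(K(KK(II))))(IKSS(IKSS(II(I(SI))(IKSS)))(S(K(KK(II)))))
  →16  SI(IKSS)(S(K(KK(II))))(IKSS(IKSS(II(I(SI))(IKSS)))(S(K(KK(II)))))
  →17  I(S(K(KK(II))))(IKSS(S(K(KK(II)))))(IKSS(IKSS(II(I(SI))(IKSS)))(S(K(KK(II)))))
  →18  S(K(KK(II)))(IKSS(S(K(KK(II)))))(IKSS(IKSS(II(I(SI))(IKSS)))(S(K(KK(II)))))
  →19  K(KK(II))(IKSS(IKSS(II(I(SI))(IKSS)))(S(K(KK(II)))))(IKSS(S(K(KK(II))))(IKSS(IKSS(II(I(SI))(IKSS)))(S(K(KK(II))))))
  →20  KK(II)(IKSS(S(K(KK(II))))(IKSS(IKSS(II(I(SI))(IKSS)))(S(K(KK(II))))))
  →21  K(IKSS(S(K(KK(II))))(IKSS(IKSS(II(I(SI))(IKSS)))(S(K(KK(II))))))
  →22  K(KSS(S(K(KK(II))))(IKSS(IKSS(II(I(SI))(IKSS)))(S(K(KK(II))))))
  →23  K(S(S(K(KK(II))))(IKSS(IKSS(II(I(SI))(IKSS)))(S(K(KK(II))))))
  →24  K(S(S(KK))(IKSS(IKSS(II(I(SI))(IKSS)))(S(K(KK(II))))))
  →25  K(S(S(KK))(KSS(IKSS(II(I(SI))(IKSS)))(S(K(KK(II))))))
  →26  K(S(S(KK))(S(IKSS(II(I(SI))(IKSS)))(S(K(KK(II))))))
  →27  K(S(S(KK))(S(KSS(II(I(SI))(IKSS)))(S(K(KK(II))))))
  →28  K(S(S(KK))(S(S(II(I(SI))(IKSS)))(S(K(KK(II))))))
  →29  K(S(S(KK))(S(S(I(I(SI))(IKSS)))(S(K(KK(II))))))
  →30  K(S(S(KK))(S(S(I(SI)(IKSS)))(S(K(KK(II))))))
  →31  K(S(S(KK))(S(S(SI(IKSS)))(S(K(KK(II))))))
  →32  K(S(S(KK))(S(S(SI(KSS)))(S(K(KK(II))))))
  →33  K(S(S(KK))(S(S(SIS))(S(K(KK(II))))))
  →34  K(S(S(KK))(S(S(SIS))(S(KK))))

Term B:
  start: K(S(S(KK))(S(S(SIS))(S(KK))))

Answer: SAME — A ⇓ K(S(S(KK))(S(S(SIS))(S(KK)))), B ⇓ K(S(S(KK))(S(S(SIS))(S(KK))))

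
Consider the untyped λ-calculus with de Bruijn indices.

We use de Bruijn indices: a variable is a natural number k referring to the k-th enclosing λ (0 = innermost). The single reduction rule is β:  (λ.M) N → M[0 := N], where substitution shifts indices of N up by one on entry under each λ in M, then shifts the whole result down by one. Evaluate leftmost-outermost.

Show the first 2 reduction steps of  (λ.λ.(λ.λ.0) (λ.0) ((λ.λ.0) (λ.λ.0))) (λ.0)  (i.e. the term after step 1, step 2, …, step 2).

  start: (λ.λ.(λ.λ.0) (λ.0) ((λ.λ.0) (λ.λ.0))) (λ.0)
  →1  λ.(λ.λ.0) (λ.0) ((λ.λ.0) (λ.λ.0))
  →2  λ.(λ.0) ((λ.λ.0) (λ.λ.0))

Answer: after 2 steps: λ.(λ.0) ((λ.λ.0) (λ.λ.0))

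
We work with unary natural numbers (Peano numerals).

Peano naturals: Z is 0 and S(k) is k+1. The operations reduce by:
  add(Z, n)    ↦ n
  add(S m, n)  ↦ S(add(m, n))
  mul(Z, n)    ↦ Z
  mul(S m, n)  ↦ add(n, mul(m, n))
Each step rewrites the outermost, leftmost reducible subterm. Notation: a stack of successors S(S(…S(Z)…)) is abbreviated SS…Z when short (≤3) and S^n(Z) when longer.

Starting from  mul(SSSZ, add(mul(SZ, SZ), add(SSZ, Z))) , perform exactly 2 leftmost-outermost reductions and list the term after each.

Answer: after 2 steps: add(add(add(SZ, mul(Z, SZ)), add(SSZ, Z)), mul(SSZ, add(mul(SZ, SZ), add(SSZ, Z))))

Reduction:
  start: mul(SSSZ, add(mul(SZ, SZ), add(SSZ, Z)))
  [1] add(add(mul(SZ, SZ), add(SSZ, Z)), mul(SSZ, add(mul(SZ, SZ), add(SSZ, Z))))
  [2] add(add(add(SZ, mul(Z, SZ)), add(SSZ, Z)), mul(SSZ, add(mul(SZ, SZ), add(SSZ, Z))))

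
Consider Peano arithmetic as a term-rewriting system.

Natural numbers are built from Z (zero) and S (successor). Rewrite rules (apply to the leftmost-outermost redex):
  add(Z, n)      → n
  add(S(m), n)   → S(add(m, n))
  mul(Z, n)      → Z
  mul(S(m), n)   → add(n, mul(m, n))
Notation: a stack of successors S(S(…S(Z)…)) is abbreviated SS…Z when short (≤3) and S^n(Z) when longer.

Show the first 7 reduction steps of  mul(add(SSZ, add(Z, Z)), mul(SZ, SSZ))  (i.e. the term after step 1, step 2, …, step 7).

Answer: after 7 steps: S(S(add(add(Z, mul(Z, SSZ)), mul(add(SZ, add(Z, Z)), mul(SZ, SSZ)))))

Derivation:
  start: mul(add(SSZ, add(Z, Z)), mul(SZ, SSZ))
  [1] mul(S(add(SZ, add(Z, Z))), mul(SZ, SSZ))
  [2] add(mul(SZ, SSZ), mul(add(SZ, add(Z, Z)), mul(SZ, SSZ)))
  [3] add(add(SSZ, mul(Z, SSZ)), mul(add(SZ, add(Z, Z)), mul(SZ, SSZ)))
  [4] add(S(add(SZ, mul(Z, SSZ))), mul(add(SZ, add(Z, Z)), mul(SZ, SSZ)))
  [5] S(add(add(SZ, mul(Z, SSZ)), mul(add(SZ, add(Z, Z)), mul(SZ, SSZ))))
  [6] S(add(S(add(Z, mul(Z, SSZ))), mul(add(SZ, add(Z, Z)), mul(SZ, SSZ))))
  [7] S(S(add(add(Z, mul(Z, SSZ)), mul(add(SZ, add(Z, Z)), mul(SZ, SSZ)))))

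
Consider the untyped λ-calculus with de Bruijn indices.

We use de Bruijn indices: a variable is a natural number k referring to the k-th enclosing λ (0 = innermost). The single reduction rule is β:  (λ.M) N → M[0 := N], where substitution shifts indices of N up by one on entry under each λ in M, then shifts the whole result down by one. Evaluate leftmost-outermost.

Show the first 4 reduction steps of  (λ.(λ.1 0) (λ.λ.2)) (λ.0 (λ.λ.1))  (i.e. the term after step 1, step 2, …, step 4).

Answer: after 4 steps: λ.λ.0 (λ.λ.1)

Working:
  start: (λ.(λ.1 0) (λ.λ.2)) (λ.0 (λ.λ.1))
  step 1: (λ.(λ.0 (λ.λ.1)) 0) (λ.λ.λ.0 (λ.λ.1))
  step 2: (λ.0 (λ.λ.1)) (λ.λ.λ.0 (λ.λ.1))
  step 3: (λ.λ.λ.0 (λ.λ.1)) (λ.λ.1)
  step 4: λ.λ.0 (λ.λ.1)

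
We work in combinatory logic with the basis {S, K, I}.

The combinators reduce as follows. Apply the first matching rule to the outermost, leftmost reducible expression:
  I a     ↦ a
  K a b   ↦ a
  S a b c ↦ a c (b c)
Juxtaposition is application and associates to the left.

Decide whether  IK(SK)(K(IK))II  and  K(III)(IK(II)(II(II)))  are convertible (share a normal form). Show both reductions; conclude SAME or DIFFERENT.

Term A:
  start: IK(SK)(K(IK))II
  step 1: K(SK)(K(IK))II
  step 2: SKII
  step 3: KI(II)
  step 4: I

Term B:
  start: K(III)(IK(II)(II(II)))
  step 1: III
  step 2: II
  step 3: I

Answer: SAME — A ⇓ I, B ⇓ I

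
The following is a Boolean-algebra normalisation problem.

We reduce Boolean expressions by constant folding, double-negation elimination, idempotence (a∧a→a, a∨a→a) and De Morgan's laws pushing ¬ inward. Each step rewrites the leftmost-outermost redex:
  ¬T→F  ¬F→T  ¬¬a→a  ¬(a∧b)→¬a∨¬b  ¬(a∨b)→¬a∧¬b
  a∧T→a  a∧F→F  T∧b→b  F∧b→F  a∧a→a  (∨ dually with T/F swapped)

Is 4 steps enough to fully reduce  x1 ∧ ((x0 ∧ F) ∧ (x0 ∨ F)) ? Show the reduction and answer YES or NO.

  start: x1 ∧ ((x0 ∧ F) ∧ (x0 ∨ F))
  step 1: x1 ∧ (F ∧ (x0 ∨ F))
  step 2: x1 ∧ F
  step 3: F

Answer: YES — reaches normal form F in 3 ≤ 4 steps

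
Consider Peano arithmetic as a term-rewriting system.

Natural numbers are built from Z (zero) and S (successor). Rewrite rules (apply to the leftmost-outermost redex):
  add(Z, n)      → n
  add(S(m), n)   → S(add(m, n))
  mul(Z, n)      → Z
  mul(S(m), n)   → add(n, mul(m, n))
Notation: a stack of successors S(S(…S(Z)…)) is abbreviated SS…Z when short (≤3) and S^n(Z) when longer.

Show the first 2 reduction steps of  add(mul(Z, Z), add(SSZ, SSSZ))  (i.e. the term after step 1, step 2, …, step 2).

Answer: after 2 steps: add(SSZ, SSSZ)

Reduction:
  start: add(mul(Z, Z), add(SSZ, SSSZ))
  [1] add(Z, add(SSZ, SSSZ))
  [2] add(SSZ, SSSZ)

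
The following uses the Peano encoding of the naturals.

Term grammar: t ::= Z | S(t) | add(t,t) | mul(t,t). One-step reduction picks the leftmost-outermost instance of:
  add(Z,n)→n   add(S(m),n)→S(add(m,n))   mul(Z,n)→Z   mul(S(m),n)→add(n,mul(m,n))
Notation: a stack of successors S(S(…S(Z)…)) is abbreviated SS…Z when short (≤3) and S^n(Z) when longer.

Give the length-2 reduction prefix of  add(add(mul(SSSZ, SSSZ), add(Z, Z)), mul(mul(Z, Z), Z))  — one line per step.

Answer: after 2 steps: add(add(S(add(SSZ, mul(SSZ, SSSZ))), add(Z, Z)), mul(mul(Z, Z), Z))

Reduction:
  start: add(add(mul(SSSZ, SSSZ), add(Z, Z)), mul(mul(Z, Z), Z))
  →1  add(add(add(SSSZ, mul(SSZ, SSSZ)), add(Z, Z)), mul(mul(Z, Z), Z))
  →2  add(add(S(add(SSZ, mul(SSZ, SSSZ))), add(Z, Z)), mul(mul(Z, Z), Z))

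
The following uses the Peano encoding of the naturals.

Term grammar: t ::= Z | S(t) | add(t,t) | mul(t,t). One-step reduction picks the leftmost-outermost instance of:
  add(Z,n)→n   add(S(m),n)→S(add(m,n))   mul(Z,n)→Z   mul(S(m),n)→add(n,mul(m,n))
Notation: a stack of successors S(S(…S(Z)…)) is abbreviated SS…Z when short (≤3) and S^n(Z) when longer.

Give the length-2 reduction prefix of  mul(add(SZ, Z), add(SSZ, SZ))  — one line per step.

  start: mul(add(SZ, Z), add(SSZ, SZ))
  [1] mul(S(add(Z, Z)), add(SSZ, SZ))
  [2] add(add(SSZ, SZ), mul(add(Z, Z), add(SSZ, SZ)))

Answer: after 2 steps: add(add(SSZ, SZ), mul(add(Z, Z), add(SSZ, SZ)))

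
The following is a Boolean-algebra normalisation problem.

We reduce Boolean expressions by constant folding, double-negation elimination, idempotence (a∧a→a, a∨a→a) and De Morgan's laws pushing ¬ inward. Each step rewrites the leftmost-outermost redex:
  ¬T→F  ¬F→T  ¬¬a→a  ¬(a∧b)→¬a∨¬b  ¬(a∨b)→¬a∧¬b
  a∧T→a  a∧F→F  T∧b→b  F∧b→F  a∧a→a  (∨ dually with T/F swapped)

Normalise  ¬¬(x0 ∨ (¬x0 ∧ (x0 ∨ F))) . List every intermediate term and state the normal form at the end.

Answer: normal form = x0 ∨ (¬x0 ∧ x0)  (in 2 steps)

Reduction:
  start: ¬¬(x0 ∨ (¬x0 ∧ (x0 ∨ F)))
  step 1: x0 ∨ (¬x0 ∧ (x0 ∨ F))
  step 2: x0 ∨ (¬x0 ∧ x0)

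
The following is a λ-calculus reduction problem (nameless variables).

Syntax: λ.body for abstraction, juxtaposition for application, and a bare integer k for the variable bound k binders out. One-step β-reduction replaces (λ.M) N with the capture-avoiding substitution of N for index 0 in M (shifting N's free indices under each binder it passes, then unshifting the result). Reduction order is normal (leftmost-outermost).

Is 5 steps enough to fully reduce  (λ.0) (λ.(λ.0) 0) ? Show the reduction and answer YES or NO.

Answer: YES — reaches normal form λ.0 in 2 ≤ 5 steps

Working:
  start: (λ.0) (λ.(λ.0) 0)
  [1] λ.(λ.0) 0
  [2] λ.0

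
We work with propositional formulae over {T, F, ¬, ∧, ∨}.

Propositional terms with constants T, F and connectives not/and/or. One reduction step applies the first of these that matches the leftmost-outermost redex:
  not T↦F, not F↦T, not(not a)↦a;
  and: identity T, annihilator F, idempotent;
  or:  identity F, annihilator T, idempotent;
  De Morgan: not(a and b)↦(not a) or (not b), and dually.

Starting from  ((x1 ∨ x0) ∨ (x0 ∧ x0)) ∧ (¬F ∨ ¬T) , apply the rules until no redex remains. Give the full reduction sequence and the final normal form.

  start: ((x1 ∨ x0) ∨ (x0 ∧ x0)) ∧ (¬F ∨ ¬T)
  →1  ((x1 ∨ x0) ∨ x0) ∧ (¬F ∨ ¬T)
  →2  ((x1 ∨ x0) ∨ x0) ∧ (T ∨ ¬T)
  →3  ((x1 ∨ x0) ∨ x0) ∧ T
  →4  (x1 ∨ x0) ∨ x0

Answer: normal form = (x1 ∨ x0) ∨ x0  (in 4 steps)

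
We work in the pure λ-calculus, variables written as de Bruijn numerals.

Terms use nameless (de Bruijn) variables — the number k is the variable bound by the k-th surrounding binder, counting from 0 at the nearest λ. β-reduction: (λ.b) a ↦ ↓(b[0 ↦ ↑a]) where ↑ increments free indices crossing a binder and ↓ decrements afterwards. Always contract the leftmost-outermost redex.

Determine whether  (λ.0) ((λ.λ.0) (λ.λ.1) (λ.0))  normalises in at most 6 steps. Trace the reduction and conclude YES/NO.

Answer: YES — reaches normal form λ.0 in 3 ≤ 6 steps

Working:
  start: (λ.0) ((λ.λ.0) (λ.λ.1) (λ.0))
  [1] (λ.λ.0) (λ.λ.1) (λ.0)
  [2] (λ.0) (λ.0)
  [3] λ.0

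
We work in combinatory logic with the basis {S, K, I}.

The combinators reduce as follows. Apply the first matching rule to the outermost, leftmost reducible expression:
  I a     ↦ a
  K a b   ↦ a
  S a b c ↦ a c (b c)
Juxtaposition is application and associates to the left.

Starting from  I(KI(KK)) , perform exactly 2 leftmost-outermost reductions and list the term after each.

Answer: after 2 steps: I

Reduction:
  start: I(KI(KK))
  →1  KI(KK)
  →2  I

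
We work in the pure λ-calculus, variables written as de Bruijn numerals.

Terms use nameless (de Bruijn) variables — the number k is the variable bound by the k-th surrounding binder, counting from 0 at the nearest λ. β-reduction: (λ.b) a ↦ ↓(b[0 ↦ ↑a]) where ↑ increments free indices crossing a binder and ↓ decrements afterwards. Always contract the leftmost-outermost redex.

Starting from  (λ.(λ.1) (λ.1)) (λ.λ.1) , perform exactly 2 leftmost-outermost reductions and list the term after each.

Answer: after 2 steps: λ.λ.1

Working:
  start: (λ.(λ.1) (λ.1)) (λ.λ.1)
  [1] (λ.λ.λ.1) (λ.λ.λ.1)
  [2] λ.λ.1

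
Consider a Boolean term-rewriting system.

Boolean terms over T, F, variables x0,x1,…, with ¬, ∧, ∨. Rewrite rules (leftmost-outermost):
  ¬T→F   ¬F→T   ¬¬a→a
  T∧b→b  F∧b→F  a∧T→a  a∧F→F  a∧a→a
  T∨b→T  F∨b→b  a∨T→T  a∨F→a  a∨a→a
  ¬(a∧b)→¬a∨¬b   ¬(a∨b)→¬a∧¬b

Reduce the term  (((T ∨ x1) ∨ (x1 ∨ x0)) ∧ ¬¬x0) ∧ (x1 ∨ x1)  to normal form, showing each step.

Answer: normal form = x0 ∧ x1  (in 5 steps)

Derivation:
  start: (((T ∨ x1) ∨ (x1 ∨ x0)) ∧ ¬¬x0) ∧ (x1 ∨ x1)
  step 1: ((T ∨ (x1 ∨ x0)) ∧ ¬¬x0) ∧ (x1 ∨ x1)
  step 2: (T ∧ ¬¬x0) ∧ (x1 ∨ x1)
  step 3: ¬¬x0 ∧ (x1 ∨ x1)
  step 4: x0 ∧ (x1 ∨ x1)
  step 5: x0 ∧ x1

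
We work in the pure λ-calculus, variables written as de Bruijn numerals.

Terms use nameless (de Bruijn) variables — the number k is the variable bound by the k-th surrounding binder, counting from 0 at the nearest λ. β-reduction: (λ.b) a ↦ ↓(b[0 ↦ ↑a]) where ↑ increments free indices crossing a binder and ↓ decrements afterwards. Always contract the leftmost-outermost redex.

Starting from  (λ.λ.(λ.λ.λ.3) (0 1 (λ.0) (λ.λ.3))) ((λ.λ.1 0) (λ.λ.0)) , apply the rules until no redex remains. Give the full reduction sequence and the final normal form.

Answer: normal form = λ.λ.λ.2  (in 2 steps)

Reduction:
  start: (λ.λ.(λ.λ.λ.3) (0 1 (λ.0) (λ.λ.3))) ((λ.λ.1 0) (λ.λ.0))
  →1  λ.(λ.λ.λ.3) (0 ((λ.λ.1 0) (λ.λ.0)) (λ.0) (λ.λ.(λ.λ.1 0) (λ.λ.0)))
  →2  λ.λ.λ.2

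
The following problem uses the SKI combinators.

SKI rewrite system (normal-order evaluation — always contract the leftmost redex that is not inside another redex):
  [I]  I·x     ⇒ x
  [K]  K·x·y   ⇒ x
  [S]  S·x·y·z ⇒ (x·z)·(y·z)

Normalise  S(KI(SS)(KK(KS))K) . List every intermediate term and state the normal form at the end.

Answer: normal form = S(KK)  (in 3 steps)

Reduction:
  start: S(KI(SS)(KK(KS))K)
  →1  S(I(KK(KS))K)
  →2  S(KK(KS)K)
  →3  S(KK)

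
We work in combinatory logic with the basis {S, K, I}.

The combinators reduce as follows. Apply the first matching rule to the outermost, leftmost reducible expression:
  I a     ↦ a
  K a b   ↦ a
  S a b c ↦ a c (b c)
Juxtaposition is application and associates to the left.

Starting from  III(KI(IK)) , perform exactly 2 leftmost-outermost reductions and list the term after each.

  start: III(KI(IK))
  [1] II(KI(IK))
  [2] I(KI(IK))

Answer: after 2 steps: I(KI(IK))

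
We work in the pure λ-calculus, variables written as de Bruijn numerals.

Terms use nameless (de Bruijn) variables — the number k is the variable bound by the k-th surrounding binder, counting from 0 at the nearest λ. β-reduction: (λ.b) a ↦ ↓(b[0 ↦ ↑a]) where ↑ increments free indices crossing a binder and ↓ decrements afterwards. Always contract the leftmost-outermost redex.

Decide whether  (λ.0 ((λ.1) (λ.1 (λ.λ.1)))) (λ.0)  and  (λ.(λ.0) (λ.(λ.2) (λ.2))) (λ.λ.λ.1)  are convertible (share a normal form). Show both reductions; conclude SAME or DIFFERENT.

Answer: DIFFERENT — A ⇓ λ.0, B ⇓ λ.λ.λ.λ.1

Derivation:
Term A:
  start: (λ.0 ((λ.1) (λ.1 (λ.λ.1)))) (λ.0)
  →1  (λ.0) ((λ.λ.0) (λ.(λ.0) (λ.λ.1)))
  →2  (λ.λ.0) (λ.(λ.0) (λ.λ.1))
  →3  λ.0

Term B:
  start: (λ.(λ.0) (λ.(λ.2) (λ.2))) (λ.λ.λ.1)
  →1  (λ.0) (λ.(λ.λ.λ.λ.1) (λ.λ.λ.λ.1))
  →2  λ.(λ.λ.λ.λ.1) (λ.λ.λ.λ.1)
  →3  λ.λ.λ.λ.1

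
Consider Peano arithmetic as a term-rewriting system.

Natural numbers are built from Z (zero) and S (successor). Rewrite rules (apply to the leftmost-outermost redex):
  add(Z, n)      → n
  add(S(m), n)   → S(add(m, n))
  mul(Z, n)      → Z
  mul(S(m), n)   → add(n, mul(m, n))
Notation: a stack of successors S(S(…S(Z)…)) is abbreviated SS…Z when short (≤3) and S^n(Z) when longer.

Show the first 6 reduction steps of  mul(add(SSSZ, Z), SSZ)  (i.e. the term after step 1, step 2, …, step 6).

  start: mul(add(SSSZ, Z), SSZ)
  →1  mul(S(add(SSZ, Z)), SSZ)
  →2  add(SSZ, mul(add(SSZ, Z), SSZ))
  →3  S(add(SZ, mul(add(SSZ, Z), SSZ)))
  →4  S(S(add(Z, mul(add(SSZ, Z), SSZ))))
  →5  S(S(mul(add(SSZ, Z), SSZ)))
  →6  S(S(mul(S(add(SZ, Z)), SSZ)))

Answer: after 6 steps: S(S(mul(S(add(SZ, Z)), SSZ)))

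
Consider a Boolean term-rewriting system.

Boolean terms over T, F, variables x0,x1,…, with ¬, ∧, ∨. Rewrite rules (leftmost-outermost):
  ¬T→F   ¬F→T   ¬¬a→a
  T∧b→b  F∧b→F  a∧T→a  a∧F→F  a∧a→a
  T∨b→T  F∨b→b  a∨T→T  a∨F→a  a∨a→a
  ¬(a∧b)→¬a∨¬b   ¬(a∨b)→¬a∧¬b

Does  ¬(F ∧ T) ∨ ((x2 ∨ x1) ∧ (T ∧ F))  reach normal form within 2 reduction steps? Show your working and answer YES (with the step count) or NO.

  start: ¬(F ∧ T) ∨ ((x2 ∨ x1) ∧ (T ∧ F))
  →1  (¬F ∨ ¬T) ∨ ((x2 ∨ x1) ∧ (T ∧ F))
  →2  (T ∨ ¬T) ∨ ((x2 ∨ x1) ∧ (T ∧ F))

Answer: NO — after 2 steps the term is (T ∨ ¬T) ∨ ((x2 ∨ x1) ∧ (T ∧ F)), not yet normal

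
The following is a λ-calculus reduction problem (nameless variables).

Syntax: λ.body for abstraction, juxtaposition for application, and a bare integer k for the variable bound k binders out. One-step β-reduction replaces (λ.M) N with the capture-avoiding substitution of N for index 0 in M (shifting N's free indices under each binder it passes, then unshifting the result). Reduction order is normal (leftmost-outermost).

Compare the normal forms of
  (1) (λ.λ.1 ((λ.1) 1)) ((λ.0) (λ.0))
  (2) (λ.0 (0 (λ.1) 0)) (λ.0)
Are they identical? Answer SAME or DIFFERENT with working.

Term A:
  start: (λ.λ.1 ((λ.1) 1)) ((λ.0) (λ.0))
  →1  λ.(λ.0) (λ.0) ((λ.1) ((λ.0) (λ.0)))
  →2  λ.(λ.0) ((λ.1) ((λ.0) (λ.0)))
  →3  λ.(λ.1) ((λ.0) (λ.0))
  →4  λ.0

Term B:
  start: (λ.0 (0 (λ.1) 0)) (λ.0)
  →1  (λ.0) ((λ.0) (λ.λ.0) (λ.0))
  →2  (λ.0) (λ.λ.0) (λ.0)
  →3  (λ.λ.0) (λ.0)
  →4  λ.0

Answer: SAME — A ⇓ λ.0, B ⇓ λ.0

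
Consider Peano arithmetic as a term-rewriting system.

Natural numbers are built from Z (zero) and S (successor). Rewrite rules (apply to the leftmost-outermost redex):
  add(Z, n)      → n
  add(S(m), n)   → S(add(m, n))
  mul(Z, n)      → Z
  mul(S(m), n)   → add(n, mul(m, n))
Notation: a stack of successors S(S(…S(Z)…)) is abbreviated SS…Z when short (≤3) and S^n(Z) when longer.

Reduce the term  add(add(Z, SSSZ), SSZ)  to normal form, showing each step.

  start: add(add(Z, SSSZ), SSZ)
  →1  add(SSSZ, SSZ)
  →2  S(add(SSZ, SSZ))
  →3  S(S(add(SZ, SSZ)))
  →4  S(S(S(add(Z, SSZ))))
  →5  S^5(Z)

Answer: normal form = S^5(Z)  (in 5 steps)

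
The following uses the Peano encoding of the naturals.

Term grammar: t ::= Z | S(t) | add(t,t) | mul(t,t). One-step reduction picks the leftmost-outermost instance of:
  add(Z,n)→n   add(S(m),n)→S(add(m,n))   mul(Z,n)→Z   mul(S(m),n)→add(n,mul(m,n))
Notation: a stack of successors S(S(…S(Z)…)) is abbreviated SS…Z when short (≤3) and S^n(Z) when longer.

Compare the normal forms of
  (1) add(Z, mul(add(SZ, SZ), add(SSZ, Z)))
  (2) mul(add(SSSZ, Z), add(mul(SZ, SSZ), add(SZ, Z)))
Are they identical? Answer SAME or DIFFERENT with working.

Answer: DIFFERENT — A ⇓ S^4(Z), B ⇓ S^9(Z)

Derivation:
Term A:
  start: add(Z, mul(add(SZ, SZ), add(SSZ, Z)))
  →1  mul(add(SZ, SZ), add(SSZ, Z))
  →2  mul(S(add(Z, SZ)), add(SSZ, Z))
  →3  add(add(SSZ, Z), mul(add(Z, SZ), add(SSZ, Z)))
  →4  add(S(add(SZ, Z)), mul(add(Z, SZ), add(SSZ, Z)))
  →5  S(add(add(SZ, Z), mul(add(Z, SZ), add(SSZ, Z))))
  →6  S(add(S(add(Z, Z)), mul(add(Z, SZ), add(SSZ, Z))))
  →7  S(S(add(add(Z, Z), mul(add(Z, SZ), add(SSZ, Z)))))
  →8  S(S(add(Z, mul(add(Z, SZ), add(SSZ, Z)))))
  →9  S(S(mul(add(Z, SZ), add(SSZ, Z))))
  →10  S(S(mul(SZ, add(SSZ, Z))))
  →11  S(S(add(add(SSZ, Z), mul(Z, add(SSZ, Z)))))
  →12  S(S(add(S(add(SZ, Z)), mul(Z, add(SSZ, Z)))))
  →13  S(S(S(add(add(SZ, Z), mul(Z, add(SSZ, Z))))))
  →14  S(S(S(add(S(add(Z, Z)), mul(Z, add(SSZ, Z))))))
  →15  S(S(S(S(add(add(Z, Z), mul(Z, add(SSZ, Z)))))))
  →16  S(S(S(S(add(Z, mul(Z, add(SSZ, Z)))))))
  →17  S(S(S(S(mul(Z, add(SSZ, Z))))))
  →18  S^4(Z)

Term B:
  start: mul(add(SSSZ, Z), add(mul(SZ, SSZ), add(SZ, Z)))
  →1  mul(S(add(SSZ, Z)), add(mul(SZ, SSZ), add(SZ, Z)))
  →2  add(add(mul(SZ, SSZ), add(SZ, Z)), mul(add(SSZ, Z), add(mul(SZ, SSZ), add(SZ, Z))))
  →3  add(add(add(SSZ, mul(Z, SSZ)), add(SZ, Z)), mul(add(SSZ, Z), add(mul(SZ, SSZ), add(SZ, Z))))
  →4  add(add(S(add(SZ, mul(Z, SSZ))), add(SZ, Z)), mul(add(SSZ, Z), add(mul(SZ, SSZ), add(SZ, Z))))
  →5  add(S(add(add(SZ, mul(Z, SSZ)), add(SZ, Z))), mul(add(SSZ, Z), add(mul(SZ, SSZ), add(SZ, Z))))
  →6  S(add(add(add(SZ, mul(Z, SSZ)), add(SZ, Z)), mul(add(SSZ, Z), add(mul(SZ, SSZ), add(SZ, Z)))))
  →7  S(add(add(S(add(Z, mul(Z, SSZ))), add(SZ, Z)), mul(add(SSZ, Z), add(mul(SZ, SSZ), add(SZ, Z)))))
  →8  S(add(S(add(add(Z, mul(Z, SSZ)), add(SZ, Z))), mul(add(SSZ, Z), add(mul(SZ, SSZ), add(SZ, Z)))))
  →9  S(S(add(add(add(Z, mul(Z, SSZ)), add(SZ, Z)), mul(add(SSZ, Z), add(mul(SZ, SSZ), add(SZ, Z))))))
  →10  S(S(add(add(mul(Z, SSZ), add(SZ, Z)), mul(add(SSZ, Z), add(mul(SZ, SSZ), add(SZ, Z))))))
  →11  S(S(add(add(Z, add(SZ, Z)), mul(add(SSZ, Z), add(mul(SZ, SSZ), add(SZ, Z))))))
  →12  S(S(add(add(SZ, Z), mul(add(SSZ, Z), add(mul(SZ, SSZ), add(SZ, Z))))))
  →13  S(S(add(S(add(Z, Z)), mul(add(SSZ, Z), add(mul(SZ, SSZ), add(SZ, Z))))))
  →14  S(S(S(add(add(Z, Z), mul(add(SSZ, Z), add(mul(SZ, SSZ), add(SZ, Z)))))))
  →15  S(S(S(add(Z, mul(add(SSZ, Z), add(mul(SZ, SSZ), add(SZ, Z)))))))
  →16  S(S(S(mul(add(SSZ, Z), add(mul(SZ, SSZ), add(SZ, Z))))))
  →17  S(S(S(mul(S(add(SZ, Z)), add(mul(SZ, SSZ), add(SZ, Z))))))
  →18  S(S(S(add(add(mul(SZ, SSZ), add(SZ, Z)), mul(add(SZ, Z), add(mul(SZ, SSZ), add(SZ, Z)))))))
  →19  S(S(S(add(add(add(SSZ, mul(Z, SSZ)), add(SZ, Z)), mul(add(SZ, Z), add(mul(SZ, SSZ), add(SZ, Z)))))))
  →20  S(S(S(add(add(S(add(SZ, mul(Z, SSZ))), add(SZ, Z)), mul(add(SZ, Z), add(mul(SZ, SSZ), add(SZ, Z)))))))
  →21  S(S(S(add(S(add(add(SZ, mul(Z, SSZ)), add(SZ, Z))), mul(add(SZ, Z), add(mul(SZ, SSZ), add(SZ, Z)))))))
  →22  S(S(S(S(add(add(add(SZ, mul(Z, SSZ)), add(SZ, Z)), mul(add(SZ, Z), add(mul(SZ, SSZ), add(SZ, Z))))))))
  →23  S(S(S(S(add(add(S(add(Z, mul(Z, SSZ))), add(SZ, Z)), mul(add(SZ, Z), add(mul(SZ, SSZ), add(SZ, Z))))))))
  →24  S(S(S(S(add(S(add(add(Z, mul(Z, SSZ)), add(SZ, Z))), mul(add(SZ, Z), add(mul(SZ, SSZ), add(SZ, Z))))))))
  →25  S(S(S(S(S(add(add(add(Z, mul(Z, SSZ)), add(SZ, Z)), mul(add(SZ, Z), add(mul(SZ, SSZ), add(SZ, Z)))))))))
  →26  S(S(S(S(S(add(add(mul(Z, SSZ), add(SZ, Z)), mul(add(SZ, Z), add(mul(SZ, SSZ), add(SZ, Z)))))))))
  →27  S(S(S(S(S(add(add(Z, add(SZ, Z)), mul(add(SZ, Z), add(mul(SZ, SSZ), add(SZ, Z)))))))))
  →28  S(S(S(S(S(add(add(SZ, Z), mul(add(SZ, Z), add(mul(SZ, SSZ), add(SZ, Z)))))))))
  →29  S(S(S(S(S(add(S(add(Z, Z)), mul(add(SZ, Z), add(mul(SZ, SSZ), add(SZ, Z)))))))))
  →30  S(S(S(S(S(S(add(add(Z, Z), mul(add(SZ, Z), add(mul(SZ, SSZ), add(SZ, Z))))))))))
  →31  S(S(S(S(S(S(add(Z, mul(add(SZ, Z), add(mul(SZ, SSZ), add(SZ, Z))))))))))
  →32  S(S(S(S(S(S(mul(add(SZ, Z), add(mul(SZ, SSZ), add(SZ, Z)))))))))
  →33  S(S(S(S(S(S(mul(S(add(Z, Z)), add(mul(SZ, SSZ), add(SZ, Z)))))))))
  →34  S(S(S(S(S(S(add(add(mul(SZ, SSZ), add(SZ, Z)), mul(add(Z, Z), add(mul(SZ, SSZ), add(SZ, Z))))))))))
  →35  S(S(S(S(S(S(add(add(add(SSZ, mul(Z, SSZ)), add(SZ, Z)), mul(add(Z, Z), add(mul(SZ, SSZ), add(SZ, Z))))))))))
  →36  S(S(S(S(S(S(add(add(S(add(SZ, mul(Z, SSZ))), add(SZ, Z)), mul(add(Z, Z), add(mul(SZ, SSZ), add(SZ, Z))))))))))
  →37  S(S(S(S(S(S(add(S(add(add(SZ, mul(Z, SSZ)), add(SZ, Z))), mul(add(Z, Z), add(mul(SZ, SSZ), add(SZ, Z))))))))))
  →38  S(S(S(S(S(S(S(add(add(add(SZ, mul(Z, SSZ)), add(SZ, Z)), mul(add(Z, Z), add(mul(SZ, SSZ), add(SZ, Z)))))))))))
  →39  S(S(S(S(S(S(S(add(add(S(add(Z, mul(Z, SSZ))), add(SZ, Z)), mul(add(Z, Z), add(mul(SZ, SSZ), add(SZ, Z)))))))))))
  →40  S(S(S(S(S(S(S(add(S(add(add(Z, mul(Z, SSZ)), add(SZ, Z))), mul(add(Z, Z), add(mul(SZ, SSZ), add(SZ, Z)))))))))))
  →41  S(S(S(S(S(S(S(S(add(add(add(Z, mul(Z, SSZ)), add(SZ, Z)), mul(add(Z, Z), add(mul(SZ, SSZ), add(SZ, Z))))))))))))
  →42  S(S(S(S(S(S(S(S(add(add(mul(Z, SSZ), add(SZ, Z)), mul(add(Z, Z), add(mul(SZ, SSZ), add(SZ, Z))))))))))))
  →43  S(S(S(S(S(S(S(S(add(add(Z, add(SZ, Z)), mul(add(Z, Z), add(mul(SZ, SSZ), add(SZ, Z))))))))))))
  →44  S(S(S(S(S(S(S(S(add(add(SZ, Z), mul(add(Z, Z), add(mul(SZ, SSZ), add(SZ, Z))))))))))))
  →45  S(S(S(S(S(S(S(S(add(S(add(Z, Z)), mul(add(Z, Z), add(mul(SZ, SSZ), add(SZ, Z))))))))))))
  →46  S(S(S(S(S(S(S(S(S(add(add(Z, Z), mul(add(Z, Z), add(mul(SZ, SSZ), add(SZ, Z)))))))))))))
  →47  S(S(S(S(S(S(S(S(S(add(Z, mul(add(Z, Z), add(mul(SZ, SSZ), add(SZ, Z)))))))))))))
  →48  S(S(S(S(S(S(S(S(S(mul(add(Z, Z), add(mul(SZ, SSZ), add(SZ, Z))))))))))))
  →49  S(S(S(S(S(S(S(S(S(mul(Z, add(mul(SZ, SSZ), add(SZ, Z))))))))))))
  →50  S^9(Z)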